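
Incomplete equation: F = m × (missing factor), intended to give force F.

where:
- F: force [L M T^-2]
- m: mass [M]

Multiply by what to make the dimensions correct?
a (acceleration), dimensions [L T^-2]

F has dimensions [L M T^-2] and m has dimensions [M].
The missing factor must have dimensions [L M T^-2] / [M] = [L T^-2], i.e. acceleration (a).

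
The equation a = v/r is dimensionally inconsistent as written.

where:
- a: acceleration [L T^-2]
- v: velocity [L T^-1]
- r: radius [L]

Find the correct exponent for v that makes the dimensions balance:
The exponent of v should be 2: a = v^2/r

The LHS a has dimensions [L T^-2]; v has dimensions [L T^-1].
As written, the RHS v/r (exponent 1 on v) has dimensions [T^-1], which does not match.
With exponent 2, the RHS v^2/r has dimensions [L T^-2], matching the LHS.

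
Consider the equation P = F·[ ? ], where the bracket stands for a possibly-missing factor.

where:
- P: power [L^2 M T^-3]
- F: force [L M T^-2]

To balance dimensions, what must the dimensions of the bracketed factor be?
[L T^-1] — velocity (e.g. v)

P has dimensions [L^2 M T^-3]; F has dimensions [L M T^-2].
The bracketed factor must supply [L^2 M T^-3] / [L M T^-2] = [L T^-1].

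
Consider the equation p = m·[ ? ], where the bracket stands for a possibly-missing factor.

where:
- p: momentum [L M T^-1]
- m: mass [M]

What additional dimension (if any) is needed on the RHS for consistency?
[L T^-1] — velocity (e.g. v)

p has dimensions [L M T^-1]; m has dimensions [M].
The bracketed factor must supply [L M T^-1] / [M] = [L T^-1].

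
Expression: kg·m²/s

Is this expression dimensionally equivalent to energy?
No

The expression kg·m²/s has dimensions [L^2 M T^-1], but energy has dimensions [L^2 M T^-2].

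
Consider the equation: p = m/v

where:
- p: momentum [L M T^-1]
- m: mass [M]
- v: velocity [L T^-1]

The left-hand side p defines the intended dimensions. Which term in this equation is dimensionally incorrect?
The right-hand side term m/v

p has dimensions [L M T^-1], but m/v has dimensions [L^-1 M T], so the term m/v is dimensionally wrong for p.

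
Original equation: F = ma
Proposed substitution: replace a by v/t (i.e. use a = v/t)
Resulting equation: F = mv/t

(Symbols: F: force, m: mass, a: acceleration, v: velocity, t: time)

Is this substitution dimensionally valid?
Yes

[a] = [L T^-2] and [v/t] = [L T^-2]. These match, so the substitution replaces a quantity by one of the same dimensions and the result F = mv/t has LHS [L M T^-2] vs RHS [L M T^-2] — still consistent.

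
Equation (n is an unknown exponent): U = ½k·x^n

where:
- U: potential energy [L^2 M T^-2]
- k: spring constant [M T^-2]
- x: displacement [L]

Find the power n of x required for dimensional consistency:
n = 2

U has dimensions [L^2 M T^-2]; x has dimensions [L].
The rest of the RHS has dimensions [M T^-2], so x^n must supply [L^2].
With n = 2: ½k·x^2 has dimensions [L^2 M T^-2], matching the LHS ✓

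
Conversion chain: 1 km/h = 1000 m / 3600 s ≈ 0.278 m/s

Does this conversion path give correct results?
The chain is correct (no errors).

Correct: 1 km = 1000 m, 1 h = 3600 s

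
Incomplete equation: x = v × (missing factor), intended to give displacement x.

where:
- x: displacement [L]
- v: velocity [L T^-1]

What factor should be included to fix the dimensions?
t (time), dimensions [T]

x has dimensions [L] and v has dimensions [L T^-1].
The missing factor must have dimensions [L] / [L T^-1] = [T], i.e. time (t).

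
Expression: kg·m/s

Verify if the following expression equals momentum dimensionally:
Yes

The expression kg·m/s has dimensions [L M T^-1], which is exactly momentum [L M T^-1].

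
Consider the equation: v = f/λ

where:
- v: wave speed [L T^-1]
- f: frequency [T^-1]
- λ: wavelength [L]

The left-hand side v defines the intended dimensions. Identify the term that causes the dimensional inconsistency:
The right-hand side term f/λ

v has dimensions [L T^-1], but f/λ has dimensions [L^-1 T^-1], so the term f/λ is dimensionally wrong for v.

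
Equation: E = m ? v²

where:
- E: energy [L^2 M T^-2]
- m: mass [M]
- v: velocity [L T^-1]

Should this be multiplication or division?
multiplication (×): E = m × v²

E [L^2 M T^-2]; m [M]; v² [L^2 T^-2].
m × v² → [L^2 M T^-2] ✓
m ÷ v² → [L^-2 M T^2] ✗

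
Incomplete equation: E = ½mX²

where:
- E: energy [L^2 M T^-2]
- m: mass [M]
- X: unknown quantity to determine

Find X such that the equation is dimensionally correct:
X = v (velocity), dimensions [L T^-1]

E has dimensions [L^2 M T^-2]; the rest of the RHS (½m) has dimensions [M].
So X² must have dimensions [L^2 T^-2], i.e. X has dimensions [L T^-1] — X = v (velocity).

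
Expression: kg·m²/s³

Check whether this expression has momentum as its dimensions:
No

The expression kg·m²/s³ has dimensions [L^2 M T^-3], but momentum has dimensions [L M T^-1].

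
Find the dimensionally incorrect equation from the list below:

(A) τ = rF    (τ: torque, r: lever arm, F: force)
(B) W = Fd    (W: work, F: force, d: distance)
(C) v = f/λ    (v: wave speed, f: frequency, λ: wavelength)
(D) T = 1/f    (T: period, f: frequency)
(C) v = f/λ

The equation (C) v = f/λ is dimensionally incorrect.

LHS (v): [L T^-1]
RHS (f/λ): [L^-1 T^-1] ✗

The dimensions do not match. The other three equations balance.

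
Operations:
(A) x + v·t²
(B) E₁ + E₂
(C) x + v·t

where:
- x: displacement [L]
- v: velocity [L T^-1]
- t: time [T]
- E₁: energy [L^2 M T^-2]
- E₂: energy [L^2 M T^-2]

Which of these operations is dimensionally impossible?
(A) x + v·t²

(A) x + v·t²: x [L] and v·t² [L T] — different dimensions cannot be added/subtracted ✗
(B) E₁ + E₂: E₁ [L^2 M T^-2] and E₂ [L^2 M T^-2] — same dimensions ✓
(C) x + v·t: x [L] and v·t [L] — same dimensions ✓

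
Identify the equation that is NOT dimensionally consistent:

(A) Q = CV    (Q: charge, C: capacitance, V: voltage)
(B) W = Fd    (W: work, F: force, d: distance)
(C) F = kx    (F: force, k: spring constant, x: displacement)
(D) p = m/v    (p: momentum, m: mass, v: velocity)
(D) p = m/v

The equation (D) p = m/v is dimensionally incorrect.

LHS (p): [L M T^-1]
RHS (m/v): [L^-1 M T] ✗

The dimensions do not match. The other three equations balance.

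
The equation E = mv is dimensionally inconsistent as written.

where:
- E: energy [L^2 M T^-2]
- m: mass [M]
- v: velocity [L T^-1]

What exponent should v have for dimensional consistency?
The exponent of v should be 2: E = mv^2

The LHS E has dimensions [L^2 M T^-2]; v has dimensions [L T^-1].
As written, the RHS mv (exponent 1 on v) has dimensions [L M T^-1], which does not match.
With exponent 2, the RHS mv^2 has dimensions [L^2 M T^-2], matching the LHS.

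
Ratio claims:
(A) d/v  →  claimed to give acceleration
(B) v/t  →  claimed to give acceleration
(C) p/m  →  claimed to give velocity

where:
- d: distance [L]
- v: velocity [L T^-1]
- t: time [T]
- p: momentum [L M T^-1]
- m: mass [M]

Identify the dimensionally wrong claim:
(A) d/v does not give acceleration

(A) d/v: [T] ≠ acceleration [L T^-2] ✗
(B) v/t: [L T^-2] = acceleration [L T^-2] ✓
(C) p/m: [L T^-1] = velocity [L T^-1] ✓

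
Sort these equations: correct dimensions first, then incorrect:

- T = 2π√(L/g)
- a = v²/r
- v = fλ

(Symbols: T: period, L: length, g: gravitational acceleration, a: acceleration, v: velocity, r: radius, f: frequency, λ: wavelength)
Dimensionally correct: T = 2π√(L/g), a = v²/r, v = fλ
Dimensionally incorrect: none
Ordered (correct first, then incorrect): T = 2π√(L/g), a = v²/r, v = fλ

- T = 2π√(L/g): LHS [T], RHS [T] → correct ✓
- a = v²/r: LHS [L T^-2], RHS [L T^-2] → correct ✓
- v = fλ: LHS [L T^-1], RHS [L T^-1] → correct ✓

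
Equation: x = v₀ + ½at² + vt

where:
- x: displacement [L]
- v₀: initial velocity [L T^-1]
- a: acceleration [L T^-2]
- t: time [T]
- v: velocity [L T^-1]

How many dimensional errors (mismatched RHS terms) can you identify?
1

LHS x: [L]
- v₀: [L T^-1] ✗
- ½at²: [L] ✓
- vt: [L] ✓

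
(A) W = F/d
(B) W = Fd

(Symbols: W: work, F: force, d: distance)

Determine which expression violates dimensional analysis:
(A)

(A) W = F/d: LHS [L^2 M T^-2], RHS [M T^-2] ✗
(B) W = Fd: LHS [L^2 M T^-2], RHS [L^2 M T^-2] ✓

Expression (A) W = F/d is dimensionally incorrect.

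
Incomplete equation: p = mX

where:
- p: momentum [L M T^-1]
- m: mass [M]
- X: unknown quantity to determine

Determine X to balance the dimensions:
X = v (velocity), dimensions [L T^-1]

p has dimensions [L M T^-1]; the rest of the RHS (m) has dimensions [M].
So X must have dimensions [L T^-1] — X = v (velocity).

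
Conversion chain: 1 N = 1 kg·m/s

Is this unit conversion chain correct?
The chain is incorrect (it contains an error).

Incorrect: Newton is kg·m/s², not kg·m/s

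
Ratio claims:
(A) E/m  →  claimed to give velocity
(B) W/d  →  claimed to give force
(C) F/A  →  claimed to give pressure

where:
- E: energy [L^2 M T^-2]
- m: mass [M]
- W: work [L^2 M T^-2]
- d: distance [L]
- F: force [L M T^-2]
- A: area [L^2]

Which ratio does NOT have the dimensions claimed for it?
(A) E/m does not give velocity

(A) E/m: [L^2 T^-2] ≠ velocity [L T^-1] ✗
(B) W/d: [L M T^-2] = force [L M T^-2] ✓
(C) F/A: [L^-1 M T^-2] = pressure [L^-1 M T^-2] ✓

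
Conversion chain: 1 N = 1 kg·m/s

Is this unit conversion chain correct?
The chain is incorrect (it contains an error).

Incorrect: Newton is kg·m/s², not kg·m/s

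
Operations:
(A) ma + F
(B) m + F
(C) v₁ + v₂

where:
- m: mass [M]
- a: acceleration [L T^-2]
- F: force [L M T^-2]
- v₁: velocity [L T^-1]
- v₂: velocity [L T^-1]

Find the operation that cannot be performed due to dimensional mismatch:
(B) m + F

(A) ma + F: ma [L M T^-2] and F [L M T^-2] — same dimensions ✓
(B) m + F: m [M] and F [L M T^-2] — different dimensions cannot be added/subtracted ✗
(C) v₁ + v₂: v₁ [L T^-1] and v₂ [L T^-1] — same dimensions ✓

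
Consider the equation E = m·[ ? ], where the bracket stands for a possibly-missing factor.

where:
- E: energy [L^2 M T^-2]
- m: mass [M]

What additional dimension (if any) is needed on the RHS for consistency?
[L^2 T^-2] — velocity squared (e.g. v²)

E has dimensions [L^2 M T^-2]; m has dimensions [M].
The bracketed factor must supply [L^2 M T^-2] / [M] = [L^2 T^-2].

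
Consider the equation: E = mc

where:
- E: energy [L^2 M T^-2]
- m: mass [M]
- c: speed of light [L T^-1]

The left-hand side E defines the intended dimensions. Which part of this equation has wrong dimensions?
The right-hand side term mc

E has dimensions [L^2 M T^-2], but mc has dimensions [L M T^-1], so the term mc is dimensionally wrong for E.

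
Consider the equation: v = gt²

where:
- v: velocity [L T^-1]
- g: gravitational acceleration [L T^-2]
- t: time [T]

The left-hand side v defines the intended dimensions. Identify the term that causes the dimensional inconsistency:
The right-hand side term gt²

v has dimensions [L T^-1], but gt² has dimensions [L], so the term gt² is dimensionally wrong for v.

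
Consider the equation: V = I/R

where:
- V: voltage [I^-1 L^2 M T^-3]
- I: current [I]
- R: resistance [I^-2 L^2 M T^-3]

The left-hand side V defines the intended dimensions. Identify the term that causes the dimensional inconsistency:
The right-hand side term I/R

V has dimensions [I^-1 L^2 M T^-3], but I/R has dimensions [I^3 L^-2 M^-1 T^3], so the term I/R is dimensionally wrong for V.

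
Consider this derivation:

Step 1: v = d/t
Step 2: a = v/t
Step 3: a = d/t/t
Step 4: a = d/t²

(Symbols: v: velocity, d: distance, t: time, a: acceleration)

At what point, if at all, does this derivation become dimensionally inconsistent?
No step introduces an error — all steps are dimensionally consistent.

Step 1: v = d/t → LHS [L T^-1], RHS [L T^-1] ✓
Step 2: a = v/t → LHS [L T^-2], RHS [L T^-2] ✓
Step 3: a = d/t/t → LHS [L T^-2], RHS [L T^-2] ✓
Step 4: a = d/t² → LHS [L T^-2], RHS [L T^-2] ✓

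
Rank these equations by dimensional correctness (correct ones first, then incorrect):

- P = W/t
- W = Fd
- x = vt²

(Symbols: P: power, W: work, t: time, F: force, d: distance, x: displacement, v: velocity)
Dimensionally correct: P = W/t, W = Fd
Dimensionally incorrect: x = vt²
Ordered (correct first, then incorrect): P = W/t, W = Fd, x = vt²

- P = W/t: LHS [L^2 M T^-3], RHS [L^2 M T^-3] → correct ✓
- W = Fd: LHS [L^2 M T^-2], RHS [L^2 M T^-2] → correct ✓
- x = vt²: LHS [L], RHS [L T] → incorrect ✗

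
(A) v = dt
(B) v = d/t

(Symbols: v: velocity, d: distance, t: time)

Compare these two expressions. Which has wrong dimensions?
(A)

(A) v = dt: LHS [L T^-1], RHS [L T] ✗
(B) v = d/t: LHS [L T^-1], RHS [L T^-1] ✓

Expression (A) v = dt is dimensionally incorrect.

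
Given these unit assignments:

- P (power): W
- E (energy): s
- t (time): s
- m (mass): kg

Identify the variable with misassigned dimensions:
E

The variable E (energy) should have units J, not s.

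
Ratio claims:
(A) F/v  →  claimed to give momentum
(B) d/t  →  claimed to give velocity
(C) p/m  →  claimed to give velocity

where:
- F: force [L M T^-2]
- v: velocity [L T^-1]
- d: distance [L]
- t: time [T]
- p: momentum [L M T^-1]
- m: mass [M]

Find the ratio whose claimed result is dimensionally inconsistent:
(A) F/v does not give momentum

(A) F/v: [M T^-1] ≠ momentum [L M T^-1] ✗
(B) d/t: [L T^-1] = velocity [L T^-1] ✓
(C) p/m: [L T^-1] = velocity [L T^-1] ✓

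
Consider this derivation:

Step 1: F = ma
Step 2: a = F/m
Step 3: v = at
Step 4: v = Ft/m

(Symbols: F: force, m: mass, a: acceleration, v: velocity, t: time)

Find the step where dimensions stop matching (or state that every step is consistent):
No step introduces an error — all steps are dimensionally consistent.

Step 1: F = ma → LHS [L M T^-2], RHS [L M T^-2] ✓
Step 2: a = F/m → LHS [L T^-2], RHS [L T^-2] ✓
Step 3: v = at → LHS [L T^-1], RHS [L T^-1] ✓
Step 4: v = Ft/m → LHS [L T^-1], RHS [L T^-1] ✓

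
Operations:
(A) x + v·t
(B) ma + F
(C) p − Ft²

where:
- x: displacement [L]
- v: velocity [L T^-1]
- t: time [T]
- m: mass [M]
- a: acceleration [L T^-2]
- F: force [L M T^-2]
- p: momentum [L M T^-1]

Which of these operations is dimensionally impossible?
(C) p − Ft²

(A) x + v·t: x [L] and v·t [L] — same dimensions ✓
(B) ma + F: ma [L M T^-2] and F [L M T^-2] — same dimensions ✓
(C) p − Ft²: p [L M T^-1] and Ft² [L M] — different dimensions cannot be added/subtracted ✗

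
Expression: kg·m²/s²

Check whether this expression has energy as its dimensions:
Yes

The expression kg·m²/s² has dimensions [L^2 M T^-2], which is exactly energy [L^2 M T^-2].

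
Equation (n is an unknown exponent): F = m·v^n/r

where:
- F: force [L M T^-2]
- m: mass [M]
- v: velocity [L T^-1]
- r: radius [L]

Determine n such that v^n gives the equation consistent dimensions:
n = 2

F has dimensions [L M T^-2]; v has dimensions [L T^-1].
The rest of the RHS has dimensions [L^-1 M], so v^n must supply [L^2 T^-2].
With n = 2: m·v^2/r has dimensions [L M T^-2], matching the LHS ✓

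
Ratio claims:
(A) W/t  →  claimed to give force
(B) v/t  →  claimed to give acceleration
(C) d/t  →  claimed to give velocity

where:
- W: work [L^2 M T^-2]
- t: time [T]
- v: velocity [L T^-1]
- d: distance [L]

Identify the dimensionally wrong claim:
(A) W/t does not give force

(A) W/t: [L^2 M T^-3] ≠ force [L M T^-2] ✗
(B) v/t: [L T^-2] = acceleration [L T^-2] ✓
(C) d/t: [L T^-1] = velocity [L T^-1] ✓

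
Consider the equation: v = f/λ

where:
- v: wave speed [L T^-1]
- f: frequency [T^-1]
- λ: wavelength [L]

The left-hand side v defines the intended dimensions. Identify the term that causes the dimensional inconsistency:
The right-hand side term f/λ

v has dimensions [L T^-1], but f/λ has dimensions [L^-1 T^-1], so the term f/λ is dimensionally wrong for v.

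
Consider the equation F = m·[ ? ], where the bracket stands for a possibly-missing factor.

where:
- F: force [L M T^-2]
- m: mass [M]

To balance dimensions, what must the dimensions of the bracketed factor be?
[L T^-2] — acceleration (e.g. a)

F has dimensions [L M T^-2]; m has dimensions [M].
The bracketed factor must supply [L M T^-2] / [M] = [L T^-2].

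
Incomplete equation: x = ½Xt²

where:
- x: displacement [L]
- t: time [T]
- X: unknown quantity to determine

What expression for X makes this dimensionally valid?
X = a (acceleration), dimensions [L T^-2]

x has dimensions [L]; the rest of the RHS (½ t²) has dimensions [T^2].
So X must have dimensions [L T^-2] — X = a (acceleration).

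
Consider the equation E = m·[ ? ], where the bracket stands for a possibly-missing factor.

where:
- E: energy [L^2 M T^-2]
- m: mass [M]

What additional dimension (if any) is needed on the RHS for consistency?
[L^2 T^-2] — velocity squared (e.g. v²)

E has dimensions [L^2 M T^-2]; m has dimensions [M].
The bracketed factor must supply [L^2 M T^-2] / [M] = [L^2 T^-2].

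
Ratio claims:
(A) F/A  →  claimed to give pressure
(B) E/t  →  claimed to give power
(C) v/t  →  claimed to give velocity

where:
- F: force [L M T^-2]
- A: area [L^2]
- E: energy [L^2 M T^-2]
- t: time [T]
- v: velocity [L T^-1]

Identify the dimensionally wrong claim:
(C) v/t does not give velocity

(A) F/A: [L^-1 M T^-2] = pressure [L^-1 M T^-2] ✓
(B) E/t: [L^2 M T^-3] = power [L^2 M T^-3] ✓
(C) v/t: [L T^-2] ≠ velocity [L T^-1] ✗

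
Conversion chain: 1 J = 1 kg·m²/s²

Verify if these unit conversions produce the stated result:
The chain is correct (no errors).

Correct: Joule is defined as kg·m²/s²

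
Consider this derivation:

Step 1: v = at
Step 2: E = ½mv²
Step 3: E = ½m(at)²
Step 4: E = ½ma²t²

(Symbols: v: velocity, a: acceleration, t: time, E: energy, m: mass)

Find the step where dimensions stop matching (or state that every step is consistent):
No step introduces an error — all steps are dimensionally consistent.

Step 1: v = at → LHS [L T^-1], RHS [L T^-1] ✓
Step 2: E = ½mv² → LHS [L^2 M T^-2], RHS [L^2 M T^-2] ✓
Step 3: E = ½m(at)² → LHS [L^2 M T^-2], RHS [L^2 M T^-2] ✓
Step 4: E = ½ma²t² → LHS [L^2 M T^-2], RHS [L^2 M T^-2] ✓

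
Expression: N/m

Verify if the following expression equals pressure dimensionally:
No

The expression N/m has dimensions [M T^-2], but pressure has dimensions [L^-1 M T^-2].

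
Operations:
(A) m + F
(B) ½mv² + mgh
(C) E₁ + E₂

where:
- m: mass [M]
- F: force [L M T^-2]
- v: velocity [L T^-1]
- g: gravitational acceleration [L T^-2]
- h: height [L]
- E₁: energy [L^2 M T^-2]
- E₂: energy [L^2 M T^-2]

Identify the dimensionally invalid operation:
(A) m + F

(A) m + F: m [M] and F [L M T^-2] — different dimensions cannot be added/subtracted ✗
(B) ½mv² + mgh: ½mv² [L^2 M T^-2] and mgh [L^2 M T^-2] — same dimensions ✓
(C) E₁ + E₂: E₁ [L^2 M T^-2] and E₂ [L^2 M T^-2] — same dimensions ✓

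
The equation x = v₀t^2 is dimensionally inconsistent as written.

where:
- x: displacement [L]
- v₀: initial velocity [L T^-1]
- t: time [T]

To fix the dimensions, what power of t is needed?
The exponent of t should be 1: x = v₀t

The LHS x has dimensions [L]; t has dimensions [T].
As written, the RHS v₀t^2 (exponent 2 on t) has dimensions [L T], which does not match.
With exponent 1, the RHS v₀t has dimensions [L], matching the LHS.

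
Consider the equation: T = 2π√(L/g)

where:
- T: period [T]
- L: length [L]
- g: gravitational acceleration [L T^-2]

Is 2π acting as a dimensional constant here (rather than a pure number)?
No

T has dimensions [T] and √(L/g) already has dimensions [T], so the equation balances without 2π contributing any dimensions. 2π is a pure (dimensionless) number; changing or removing it would not affect dimensional consistency.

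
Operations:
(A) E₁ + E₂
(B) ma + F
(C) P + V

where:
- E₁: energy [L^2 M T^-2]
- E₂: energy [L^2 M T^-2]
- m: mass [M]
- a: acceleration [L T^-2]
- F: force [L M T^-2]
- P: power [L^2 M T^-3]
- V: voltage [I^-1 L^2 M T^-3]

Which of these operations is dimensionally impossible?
(C) P + V

(A) E₁ + E₂: E₁ [L^2 M T^-2] and E₂ [L^2 M T^-2] — same dimensions ✓
(B) ma + F: ma [L M T^-2] and F [L M T^-2] — same dimensions ✓
(C) P + V: P [L^2 M T^-3] and V [I^-1 L^2 M T^-3] — different dimensions cannot be added/subtracted ✗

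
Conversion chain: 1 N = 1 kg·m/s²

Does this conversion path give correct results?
The chain is correct (no errors).

Correct: Newton is defined as kg·m/s²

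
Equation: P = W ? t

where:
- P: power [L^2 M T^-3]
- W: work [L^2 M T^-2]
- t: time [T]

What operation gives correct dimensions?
division (÷): P = W ÷ t

P [L^2 M T^-3]; W [L^2 M T^-2]; t [T].
W × t → [L^2 M T^-1] ✗
W ÷ t → [L^2 M T^-3] ✓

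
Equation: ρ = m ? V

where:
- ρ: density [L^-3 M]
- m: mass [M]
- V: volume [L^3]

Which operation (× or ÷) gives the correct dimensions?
division (÷): ρ = m ÷ V

ρ [L^-3 M]; m [M]; V [L^3].
m × V → [L^3 M] ✗
m ÷ V → [L^-3 M] ✓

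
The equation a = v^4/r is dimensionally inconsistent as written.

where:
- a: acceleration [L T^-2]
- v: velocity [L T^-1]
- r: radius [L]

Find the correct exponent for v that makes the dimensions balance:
The exponent of v should be 2: a = v^2/r

The LHS a has dimensions [L T^-2]; v has dimensions [L T^-1].
As written, the RHS v^4/r (exponent 4 on v) has dimensions [L^3 T^-4], which does not match.
With exponent 2, the RHS v^2/r has dimensions [L T^-2], matching the LHS.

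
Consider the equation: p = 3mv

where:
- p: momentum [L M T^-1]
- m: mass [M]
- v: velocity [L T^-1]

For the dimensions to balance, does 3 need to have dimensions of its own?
No

p has dimensions [L M T^-1] and mv already has dimensions [L M T^-1], so the equation balances without 3 contributing any dimensions. 3 is a pure (dimensionless) number; changing or removing it would not affect dimensional consistency.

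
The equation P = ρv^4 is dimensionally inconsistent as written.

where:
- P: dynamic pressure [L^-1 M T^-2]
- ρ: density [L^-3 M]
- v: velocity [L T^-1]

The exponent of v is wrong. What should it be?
The exponent of v should be 2: P = ρv^2

The LHS P has dimensions [L^-1 M T^-2]; v has dimensions [L T^-1].
As written, the RHS ρv^4 (exponent 4 on v) has dimensions [L M T^-4], which does not match.
With exponent 2, the RHS ρv^2 has dimensions [L^-1 M T^-2], matching the LHS.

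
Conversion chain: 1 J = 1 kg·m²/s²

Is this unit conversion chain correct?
The chain is correct (no errors).

Correct: Joule is defined as kg·m²/s²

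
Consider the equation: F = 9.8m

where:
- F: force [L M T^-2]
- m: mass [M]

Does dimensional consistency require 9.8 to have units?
Yes

F has dimensions [L M T^-2], while m alone has dimensions [M]. For the equation to balance, the factor 9.8 must carry dimensions [L T^-2] — it is a dimensional constant (a numerical value of a physical quantity with its units suppressed), not a pure number.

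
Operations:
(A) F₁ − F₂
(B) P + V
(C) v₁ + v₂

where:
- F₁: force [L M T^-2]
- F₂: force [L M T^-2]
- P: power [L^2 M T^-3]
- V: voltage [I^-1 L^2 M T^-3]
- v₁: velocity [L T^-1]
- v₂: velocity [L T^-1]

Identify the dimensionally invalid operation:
(B) P + V

(A) F₁ − F₂: F₁ [L M T^-2] and F₂ [L M T^-2] — same dimensions ✓
(B) P + V: P [L^2 M T^-3] and V [I^-1 L^2 M T^-3] — different dimensions cannot be added/subtracted ✗
(C) v₁ + v₂: v₁ [L T^-1] and v₂ [L T^-1] — same dimensions ✓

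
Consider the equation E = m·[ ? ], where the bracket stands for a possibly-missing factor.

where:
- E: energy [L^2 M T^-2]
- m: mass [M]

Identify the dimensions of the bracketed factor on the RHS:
[L^2 T^-2] — velocity squared (e.g. v²)

E has dimensions [L^2 M T^-2]; m has dimensions [M].
The bracketed factor must supply [L^2 M T^-2] / [M] = [L^2 T^-2].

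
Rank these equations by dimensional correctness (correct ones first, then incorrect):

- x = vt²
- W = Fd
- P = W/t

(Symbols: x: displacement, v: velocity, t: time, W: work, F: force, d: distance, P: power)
Dimensionally correct: W = Fd, P = W/t
Dimensionally incorrect: x = vt²
Ordered (correct first, then incorrect): W = Fd, P = W/t, x = vt²

- x = vt²: LHS [L], RHS [L T] → incorrect ✗
- W = Fd: LHS [L^2 M T^-2], RHS [L^2 M T^-2] → correct ✓
- P = W/t: LHS [L^2 M T^-3], RHS [L^2 M T^-3] → correct ✓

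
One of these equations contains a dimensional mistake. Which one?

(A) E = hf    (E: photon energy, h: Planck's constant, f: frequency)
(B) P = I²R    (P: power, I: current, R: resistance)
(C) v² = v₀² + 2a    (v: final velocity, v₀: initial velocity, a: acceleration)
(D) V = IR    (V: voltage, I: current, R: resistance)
(C) v² = v₀² + 2a

The equation (C) v² = v₀² + 2a is dimensionally incorrect.

LHS (v²): [L^2 T^-2]
RHS terms:
  - v₀²: [L^2 T^-2] ✓
  - 2a: [L T^-2] ✗ (does not match LHS)

The dimensions do not match. The other three equations balance.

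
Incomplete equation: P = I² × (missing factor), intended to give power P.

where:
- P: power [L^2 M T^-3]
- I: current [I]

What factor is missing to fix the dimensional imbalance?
R (resistance), dimensions [I^-2 L^2 M T^-3]

P has dimensions [L^2 M T^-3] and I² has dimensions [I^2].
The missing factor must have dimensions [L^2 M T^-3] / [I^2] = [I^-2 L^2 M T^-3], i.e. resistance (R).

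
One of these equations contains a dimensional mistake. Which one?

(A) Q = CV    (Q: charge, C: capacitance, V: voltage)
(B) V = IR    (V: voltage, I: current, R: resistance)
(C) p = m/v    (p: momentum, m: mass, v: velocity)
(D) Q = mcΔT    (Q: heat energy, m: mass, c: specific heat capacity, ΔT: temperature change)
(C) p = m/v

The equation (C) p = m/v is dimensionally incorrect.

LHS (p): [L M T^-1]
RHS (m/v): [L^-1 M T] ✗

The dimensions do not match. The other three equations balance.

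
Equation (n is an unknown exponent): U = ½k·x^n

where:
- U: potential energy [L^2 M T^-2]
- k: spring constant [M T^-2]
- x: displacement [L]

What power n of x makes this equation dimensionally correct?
n = 2

U has dimensions [L^2 M T^-2]; x has dimensions [L].
The rest of the RHS has dimensions [M T^-2], so x^n must supply [L^2].
With n = 2: ½k·x^2 has dimensions [L^2 M T^-2], matching the LHS ✓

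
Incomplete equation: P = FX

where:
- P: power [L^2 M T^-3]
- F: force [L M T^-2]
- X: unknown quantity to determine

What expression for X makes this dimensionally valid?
X = v (velocity), dimensions [L T^-1]

P has dimensions [L^2 M T^-3]; the rest of the RHS (F) has dimensions [L M T^-2].
So X must have dimensions [L T^-1] — X = v (velocity).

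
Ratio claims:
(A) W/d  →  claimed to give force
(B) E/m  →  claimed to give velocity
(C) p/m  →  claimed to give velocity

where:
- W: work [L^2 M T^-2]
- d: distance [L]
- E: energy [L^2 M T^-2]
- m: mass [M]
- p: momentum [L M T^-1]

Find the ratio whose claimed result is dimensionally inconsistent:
(B) E/m does not give velocity

(A) W/d: [L M T^-2] = force [L M T^-2] ✓
(B) E/m: [L^2 T^-2] ≠ velocity [L T^-1] ✗
(C) p/m: [L T^-1] = velocity [L T^-1] ✓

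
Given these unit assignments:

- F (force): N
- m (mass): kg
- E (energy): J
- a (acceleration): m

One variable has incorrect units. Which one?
a

The variable a (acceleration) should have units m/s², not m.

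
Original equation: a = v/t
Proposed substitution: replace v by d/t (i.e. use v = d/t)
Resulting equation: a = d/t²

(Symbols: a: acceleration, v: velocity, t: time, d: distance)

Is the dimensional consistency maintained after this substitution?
Yes

[v] = [L T^-1] and [d/t] = [L T^-1]. These match, so the substitution replaces a quantity by one of the same dimensions and the result a = d/t² has LHS [L T^-2] vs RHS [L T^-2] — still consistent.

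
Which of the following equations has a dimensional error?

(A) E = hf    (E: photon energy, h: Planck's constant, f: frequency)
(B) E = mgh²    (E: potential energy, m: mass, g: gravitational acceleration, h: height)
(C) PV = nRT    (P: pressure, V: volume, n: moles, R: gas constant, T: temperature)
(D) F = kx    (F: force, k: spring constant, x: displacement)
(B) E = mgh²

The equation (B) E = mgh² is dimensionally incorrect.

LHS (E): [L^2 M T^-2]
RHS (mgh²): [L^3 M T^-2] ✗

The dimensions do not match. The other three equations balance.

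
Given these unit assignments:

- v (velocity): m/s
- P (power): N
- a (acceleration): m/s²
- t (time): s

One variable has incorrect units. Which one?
P

The variable P (power) should have units W, not N.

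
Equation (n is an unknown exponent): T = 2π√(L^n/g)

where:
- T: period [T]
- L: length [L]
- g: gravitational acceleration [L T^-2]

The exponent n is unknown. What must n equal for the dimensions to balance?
n = 1

T has dimensions [T]; L has dimensions [L].
With n = 1: 2π√(L^1/g) has dimensions [T], matching the LHS ✓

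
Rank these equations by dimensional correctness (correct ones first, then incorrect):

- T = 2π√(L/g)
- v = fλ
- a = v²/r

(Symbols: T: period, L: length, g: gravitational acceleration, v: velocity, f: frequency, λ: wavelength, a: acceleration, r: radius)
Dimensionally correct: T = 2π√(L/g), v = fλ, a = v²/r
Dimensionally incorrect: none
Ordered (correct first, then incorrect): T = 2π√(L/g), v = fλ, a = v²/r

- T = 2π√(L/g): LHS [T], RHS [T] → correct ✓
- v = fλ: LHS [L T^-1], RHS [L T^-1] → correct ✓
- a = v²/r: LHS [L T^-2], RHS [L T^-2] → correct ✓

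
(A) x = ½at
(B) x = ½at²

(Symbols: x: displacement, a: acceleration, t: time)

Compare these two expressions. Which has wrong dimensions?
(A)

(A) x = ½at: LHS [L], RHS [L T^-1] ✗
(B) x = ½at²: LHS [L], RHS [L] ✓

Expression (A) x = ½at is dimensionally incorrect.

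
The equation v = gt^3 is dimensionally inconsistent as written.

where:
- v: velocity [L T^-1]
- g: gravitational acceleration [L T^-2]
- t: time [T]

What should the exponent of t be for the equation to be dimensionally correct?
The exponent of t should be 1: v = gt

The LHS v has dimensions [L T^-1]; t has dimensions [T].
As written, the RHS gt^3 (exponent 3 on t) has dimensions [L T], which does not match.
With exponent 1, the RHS gt has dimensions [L T^-1], matching the LHS.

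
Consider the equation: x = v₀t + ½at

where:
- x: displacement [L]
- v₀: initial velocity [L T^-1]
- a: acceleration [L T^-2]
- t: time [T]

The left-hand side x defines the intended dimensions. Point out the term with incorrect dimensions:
The term ½at

Checking each RHS term against the LHS:
- v₀t: [L] — matches x [L] ✓
- ½at: [L T^-1] — does NOT match x [L] ✗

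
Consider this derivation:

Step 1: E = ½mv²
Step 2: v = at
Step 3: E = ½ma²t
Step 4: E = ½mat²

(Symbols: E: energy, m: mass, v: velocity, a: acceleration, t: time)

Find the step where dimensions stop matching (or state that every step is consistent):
Step 3

Step 1: E = ½mv² → LHS [L^2 M T^-2], RHS [L^2 M T^-2] ✓
Step 2: v = at → LHS [L T^-1], RHS [L T^-1] ✓
Step 3: E = ½ma²t → LHS [L^2 M T^-2], RHS [L^2 M T^-3] ✗

The first dimensional inconsistency appears in step 3: E = ½ma²t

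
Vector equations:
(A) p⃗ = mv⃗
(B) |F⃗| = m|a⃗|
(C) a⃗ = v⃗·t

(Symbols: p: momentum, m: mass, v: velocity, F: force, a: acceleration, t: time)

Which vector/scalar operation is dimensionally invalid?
(C) a⃗ = v⃗·t

(A) p⃗ = mv⃗: LHS [L M T^-1], RHS [L M T^-1] ✓ — mass (scalar) times velocity (vector)
(B) |F⃗| = m|a⃗|: LHS [L M T^-2], RHS [L M T^-2] ✓ — magnitudes of vectors are scalars
(C) a⃗ = v⃗·t: LHS [L T^-2], RHS [L] ✗ — acceleration is velocity per time; should be v⃗/t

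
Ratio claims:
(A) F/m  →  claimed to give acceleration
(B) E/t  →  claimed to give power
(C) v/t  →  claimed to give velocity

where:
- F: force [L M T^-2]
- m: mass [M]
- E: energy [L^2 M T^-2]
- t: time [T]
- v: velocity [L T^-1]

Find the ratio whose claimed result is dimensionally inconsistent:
(C) v/t does not give velocity

(A) F/m: [L T^-2] = acceleration [L T^-2] ✓
(B) E/t: [L^2 M T^-3] = power [L^2 M T^-3] ✓
(C) v/t: [L T^-2] ≠ velocity [L T^-1] ✗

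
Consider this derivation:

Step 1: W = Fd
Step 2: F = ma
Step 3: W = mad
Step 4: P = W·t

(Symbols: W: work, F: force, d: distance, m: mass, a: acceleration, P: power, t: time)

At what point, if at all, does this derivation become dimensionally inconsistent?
Step 4

Step 1: W = Fd → LHS [L^2 M T^-2], RHS [L^2 M T^-2] ✓
Step 2: F = ma → LHS [L M T^-2], RHS [L M T^-2] ✓
Step 3: W = mad → LHS [L^2 M T^-2], RHS [L^2 M T^-2] ✓
Step 4: P = W·t → LHS [L^2 M T^-3], RHS [L^2 M T^-1] ✗

The first dimensional inconsistency appears in step 4: P = W·t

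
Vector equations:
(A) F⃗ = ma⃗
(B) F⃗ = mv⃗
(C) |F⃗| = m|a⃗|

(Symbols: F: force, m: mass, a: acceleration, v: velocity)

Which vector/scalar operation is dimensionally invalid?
(B) F⃗ = mv⃗

(A) F⃗ = ma⃗: LHS [L M T^-2], RHS [L M T^-2] ✓ — Force and acceleration are vectors, mass is a scalar
(B) F⃗ = mv⃗: LHS [L M T^-2], RHS [L M T^-1] ✗ — mass times velocity is momentum, not force; should be ma⃗
(C) |F⃗| = m|a⃗|: LHS [L M T^-2], RHS [L M T^-2] ✓ — magnitudes of vectors are scalars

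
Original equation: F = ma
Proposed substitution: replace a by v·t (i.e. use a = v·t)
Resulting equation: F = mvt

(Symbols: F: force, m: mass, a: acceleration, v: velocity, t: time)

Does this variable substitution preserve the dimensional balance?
No

[a] = [L T^-2] and [v·t] = [L]. These differ, so the substitution replaces a quantity by one of different dimensions and the result F = mvt has LHS [L M T^-2] vs RHS [L M] — inconsistent.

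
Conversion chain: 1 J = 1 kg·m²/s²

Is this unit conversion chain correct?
The chain is correct (no errors).

Correct: Joule is defined as kg·m²/s²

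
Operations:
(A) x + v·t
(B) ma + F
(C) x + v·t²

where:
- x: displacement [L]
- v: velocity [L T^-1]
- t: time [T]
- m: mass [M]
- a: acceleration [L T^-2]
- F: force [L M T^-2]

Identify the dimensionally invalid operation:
(C) x + v·t²

(A) x + v·t: x [L] and v·t [L] — same dimensions ✓
(B) ma + F: ma [L M T^-2] and F [L M T^-2] — same dimensions ✓
(C) x + v·t²: x [L] and v·t² [L T] — different dimensions cannot be added/subtracted ✗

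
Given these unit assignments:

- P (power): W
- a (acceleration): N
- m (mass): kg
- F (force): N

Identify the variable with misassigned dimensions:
a

The variable a (acceleration) should have units m/s², not N.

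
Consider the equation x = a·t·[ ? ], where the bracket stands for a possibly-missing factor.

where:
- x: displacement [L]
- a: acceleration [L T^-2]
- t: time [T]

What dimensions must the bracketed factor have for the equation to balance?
[T] — time (e.g. t)

x has dimensions [L]; a·t has dimensions [L T^-1].
The bracketed factor must supply [L] / [L T^-1] = [T].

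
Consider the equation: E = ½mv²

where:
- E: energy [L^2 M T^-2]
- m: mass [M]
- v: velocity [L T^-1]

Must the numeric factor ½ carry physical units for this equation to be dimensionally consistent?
No

E has dimensions [L^2 M T^-2] and mv² already has dimensions [L^2 M T^-2], so the equation balances without ½ contributing any dimensions. ½ is a pure (dimensionless) number; changing or removing it would not affect dimensional consistency.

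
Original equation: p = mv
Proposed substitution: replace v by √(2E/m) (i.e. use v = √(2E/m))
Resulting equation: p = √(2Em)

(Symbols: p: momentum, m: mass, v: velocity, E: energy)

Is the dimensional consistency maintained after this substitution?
Yes

[v] = [L T^-1] and [√(2E/m)] = [L T^-1]. These match, so the substitution replaces a quantity by one of the same dimensions and the result p = √(2Em) has LHS [L M T^-1] vs RHS [L M T^-1] — still consistent.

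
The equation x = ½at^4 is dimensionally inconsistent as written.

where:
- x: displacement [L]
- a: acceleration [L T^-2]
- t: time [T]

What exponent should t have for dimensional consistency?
The exponent of t should be 2: x = ½at^2

The LHS x has dimensions [L]; t has dimensions [T].
As written, the RHS ½at^4 (exponent 4 on t) has dimensions [L T^2], which does not match.
With exponent 2, the RHS ½at^2 has dimensions [L], matching the LHS.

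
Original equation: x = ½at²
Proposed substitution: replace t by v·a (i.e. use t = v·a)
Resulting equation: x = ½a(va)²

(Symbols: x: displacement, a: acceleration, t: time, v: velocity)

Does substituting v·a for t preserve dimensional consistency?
No

[t] = [T] and [v·a] = [L^2 T^-3]. These differ, so the substitution replaces a quantity by one of different dimensions and the result x = ½a(va)² has LHS [L] vs RHS [L^5 T^-8] — inconsistent.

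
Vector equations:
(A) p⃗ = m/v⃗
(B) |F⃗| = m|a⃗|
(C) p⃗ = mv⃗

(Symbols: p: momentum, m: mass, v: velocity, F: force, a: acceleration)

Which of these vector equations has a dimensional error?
(A) p⃗ = m/v⃗

(A) p⃗ = m/v⃗: LHS [L M T^-1], RHS [L^-1 M T] ✗ — momentum is mass times velocity; should be mv⃗ (and division by a vector is undefined)
(B) |F⃗| = m|a⃗|: LHS [L M T^-2], RHS [L M T^-2] ✓ — magnitudes of vectors are scalars
(C) p⃗ = mv⃗: LHS [L M T^-1], RHS [L M T^-1] ✓ — mass (scalar) times velocity (vector)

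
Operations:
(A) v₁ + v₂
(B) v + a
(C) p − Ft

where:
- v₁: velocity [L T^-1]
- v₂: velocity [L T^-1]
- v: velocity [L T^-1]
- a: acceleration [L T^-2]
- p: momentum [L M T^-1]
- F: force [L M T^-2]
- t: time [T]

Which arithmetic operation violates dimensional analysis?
(B) v + a

(A) v₁ + v₂: v₁ [L T^-1] and v₂ [L T^-1] — same dimensions ✓
(B) v + a: v [L T^-1] and a [L T^-2] — different dimensions cannot be added/subtracted ✗
(C) p − Ft: p [L M T^-1] and Ft [L M T^-1] — same dimensions ✓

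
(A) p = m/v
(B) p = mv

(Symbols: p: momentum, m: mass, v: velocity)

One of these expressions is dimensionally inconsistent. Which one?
(A)

(A) p = m/v: LHS [L M T^-1], RHS [L^-1 M T] ✗
(B) p = mv: LHS [L M T^-1], RHS [L M T^-1] ✓

Expression (A) p = m/v is dimensionally incorrect.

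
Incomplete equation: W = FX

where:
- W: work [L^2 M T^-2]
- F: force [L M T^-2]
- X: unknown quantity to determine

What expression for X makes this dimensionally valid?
X = d (distance), dimensions [L]

W has dimensions [L^2 M T^-2]; the rest of the RHS (F) has dimensions [L M T^-2].
So X must have dimensions [L] — X = d (distance).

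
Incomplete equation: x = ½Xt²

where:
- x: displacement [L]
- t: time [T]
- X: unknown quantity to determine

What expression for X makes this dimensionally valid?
X = a (acceleration), dimensions [L T^-2]

x has dimensions [L]; the rest of the RHS (½ t²) has dimensions [T^2].
So X must have dimensions [L T^-2] — X = a (acceleration).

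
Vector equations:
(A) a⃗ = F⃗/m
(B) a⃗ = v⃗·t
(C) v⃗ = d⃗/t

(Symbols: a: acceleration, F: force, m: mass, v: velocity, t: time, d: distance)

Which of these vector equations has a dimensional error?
(B) a⃗ = v⃗·t

(A) a⃗ = F⃗/m: LHS [L T^-2], RHS [L T^-2] ✓ — force (vector) divided by mass (scalar)
(B) a⃗ = v⃗·t: LHS [L T^-2], RHS [L] ✗ — acceleration is velocity per time; should be v⃗/t
(C) v⃗ = d⃗/t: LHS [L T^-1], RHS [L T^-1] ✓ — displacement (vector) divided by time (scalar)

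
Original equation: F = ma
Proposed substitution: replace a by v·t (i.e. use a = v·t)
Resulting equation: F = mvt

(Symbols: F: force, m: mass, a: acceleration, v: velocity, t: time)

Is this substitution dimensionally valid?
No

[a] = [L T^-2] and [v·t] = [L]. These differ, so the substitution replaces a quantity by one of different dimensions and the result F = mvt has LHS [L M T^-2] vs RHS [L M] — inconsistent.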